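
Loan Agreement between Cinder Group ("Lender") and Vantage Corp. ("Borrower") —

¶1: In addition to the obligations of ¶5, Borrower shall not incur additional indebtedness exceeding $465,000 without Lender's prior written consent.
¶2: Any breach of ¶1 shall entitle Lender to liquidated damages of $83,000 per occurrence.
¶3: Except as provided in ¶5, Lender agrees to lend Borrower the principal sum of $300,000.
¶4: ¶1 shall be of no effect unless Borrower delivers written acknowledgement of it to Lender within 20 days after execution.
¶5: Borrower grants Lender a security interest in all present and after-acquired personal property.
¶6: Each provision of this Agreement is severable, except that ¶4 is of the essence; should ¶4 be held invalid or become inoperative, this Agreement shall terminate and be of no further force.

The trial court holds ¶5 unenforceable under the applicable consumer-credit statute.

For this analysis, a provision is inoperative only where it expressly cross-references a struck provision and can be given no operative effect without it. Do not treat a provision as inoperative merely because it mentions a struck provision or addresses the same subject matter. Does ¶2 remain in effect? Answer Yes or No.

Yes

¶5 is struck. Although ¶1 refers to ¶5, its operative terms do not depend on ¶5, so it remains in effect. ¶3 mentions ¶5 but its own obligation stands independently of ¶5, so ¶3 is not affected. Nothing else in the Agreement is defined by reference to ¶5. ¶6 makes ¶4 an essential term, but ¶4 is unaffected, so the severability proviso in ¶6 preserves the remaining provisions. ¶1, ¶2, ¶3, ¶4, and ¶6 remain in effect. ¶2 is among the surviving provisions, so the answer is yes.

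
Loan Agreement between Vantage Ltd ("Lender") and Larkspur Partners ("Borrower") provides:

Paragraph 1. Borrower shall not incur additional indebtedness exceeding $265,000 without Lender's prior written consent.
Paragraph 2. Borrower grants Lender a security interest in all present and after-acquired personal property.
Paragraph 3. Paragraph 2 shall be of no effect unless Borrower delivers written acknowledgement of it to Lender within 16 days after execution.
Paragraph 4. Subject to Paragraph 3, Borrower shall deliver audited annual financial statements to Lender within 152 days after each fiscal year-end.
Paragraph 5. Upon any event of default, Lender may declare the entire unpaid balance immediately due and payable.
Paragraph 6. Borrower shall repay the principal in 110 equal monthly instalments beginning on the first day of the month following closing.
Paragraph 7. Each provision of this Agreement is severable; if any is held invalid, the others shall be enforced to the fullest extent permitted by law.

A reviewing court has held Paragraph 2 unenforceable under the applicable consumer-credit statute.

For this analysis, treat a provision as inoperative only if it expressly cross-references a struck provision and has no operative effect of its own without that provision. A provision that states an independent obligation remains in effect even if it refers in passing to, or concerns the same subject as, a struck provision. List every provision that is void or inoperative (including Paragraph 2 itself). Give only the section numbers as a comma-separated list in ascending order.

Paragraph 2 is struck. Paragraph 3 merely fixes the acknowledgement condition for Paragraph 2; with Paragraph 2 gone it has nothing to operate on and falls away. Although Paragraph 4 refers to Paragraph 3, its operative terms do not depend on Paragraph 3, so it remains in effect. Paragraph 7 is a severability clause and preserves every provision that can still be given independent effect. Paragraph 1, Paragraph 4, Paragraph 5, Paragraph 6, and Paragraph 7 remain in effect.

2, 3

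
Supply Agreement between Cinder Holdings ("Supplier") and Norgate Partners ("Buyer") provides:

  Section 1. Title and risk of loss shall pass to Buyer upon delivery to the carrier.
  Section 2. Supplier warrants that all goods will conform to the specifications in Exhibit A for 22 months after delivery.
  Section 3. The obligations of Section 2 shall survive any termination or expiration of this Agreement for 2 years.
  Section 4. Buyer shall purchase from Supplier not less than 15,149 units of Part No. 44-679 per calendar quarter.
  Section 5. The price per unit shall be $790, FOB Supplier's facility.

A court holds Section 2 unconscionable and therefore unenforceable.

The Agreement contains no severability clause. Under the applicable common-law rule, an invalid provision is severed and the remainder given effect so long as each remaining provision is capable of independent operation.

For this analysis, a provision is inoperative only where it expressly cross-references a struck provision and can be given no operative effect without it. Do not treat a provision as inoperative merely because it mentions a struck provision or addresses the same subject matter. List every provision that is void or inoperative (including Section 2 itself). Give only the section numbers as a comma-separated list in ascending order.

2, 3

Section 2 is struck. Section 3 operates only by reference to Section 2, so it falls with Section 2. With no severability clause, the stated default rule severs what cannot stand and enforces each remaining provision that can operate on its own. That leaves Section 1, Section 4, and Section 5 in effect.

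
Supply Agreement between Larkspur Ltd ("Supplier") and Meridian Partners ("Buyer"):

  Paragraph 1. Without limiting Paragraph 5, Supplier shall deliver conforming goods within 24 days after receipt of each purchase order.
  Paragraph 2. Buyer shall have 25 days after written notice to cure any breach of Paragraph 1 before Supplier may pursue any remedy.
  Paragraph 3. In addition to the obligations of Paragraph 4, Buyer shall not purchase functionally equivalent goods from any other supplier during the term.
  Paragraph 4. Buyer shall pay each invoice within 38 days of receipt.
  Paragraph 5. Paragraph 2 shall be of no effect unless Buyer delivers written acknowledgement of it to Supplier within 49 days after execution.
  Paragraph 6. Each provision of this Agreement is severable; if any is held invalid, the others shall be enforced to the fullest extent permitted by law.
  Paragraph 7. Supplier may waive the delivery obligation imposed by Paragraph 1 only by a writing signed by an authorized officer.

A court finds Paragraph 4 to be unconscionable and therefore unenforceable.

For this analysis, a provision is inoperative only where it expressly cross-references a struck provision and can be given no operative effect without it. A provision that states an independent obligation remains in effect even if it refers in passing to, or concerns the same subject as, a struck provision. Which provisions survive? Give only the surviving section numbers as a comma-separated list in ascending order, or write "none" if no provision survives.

Paragraph 4 is struck. Paragraph 3 mentions Paragraph 4 but its own obligation stands independently of Paragraph 4, so Paragraph 3 is not affected. No other provision's operative terms depend on Paragraph 4. Paragraph 6 is a severability clause and preserves every provision that can still be given independent effect. Paragraph 1, Paragraph 2, Paragraph 3, Paragraph 5, Paragraph 6, and Paragraph 7 remain in effect.

1, 2, 3, 5, 6, 7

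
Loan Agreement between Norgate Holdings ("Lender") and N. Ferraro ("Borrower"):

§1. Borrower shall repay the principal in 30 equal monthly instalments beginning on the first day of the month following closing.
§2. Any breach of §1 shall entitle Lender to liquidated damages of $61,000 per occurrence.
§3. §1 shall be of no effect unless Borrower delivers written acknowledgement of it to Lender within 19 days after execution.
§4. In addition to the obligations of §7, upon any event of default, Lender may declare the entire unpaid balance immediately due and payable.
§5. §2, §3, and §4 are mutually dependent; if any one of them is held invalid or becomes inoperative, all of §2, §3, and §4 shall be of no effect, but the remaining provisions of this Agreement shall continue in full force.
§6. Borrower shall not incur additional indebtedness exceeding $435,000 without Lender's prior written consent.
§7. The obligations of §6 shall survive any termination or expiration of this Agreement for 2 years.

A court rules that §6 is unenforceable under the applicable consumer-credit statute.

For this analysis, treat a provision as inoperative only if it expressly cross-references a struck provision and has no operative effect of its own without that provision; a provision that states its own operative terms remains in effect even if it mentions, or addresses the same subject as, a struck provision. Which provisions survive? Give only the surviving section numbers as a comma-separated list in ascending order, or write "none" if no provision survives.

§6 is struck. §7 merely fixes the survival period for §6; with §6 gone it has nothing to operate on and falls away. Although §4 refers to §7, its operative terms do not depend on §7, so it remains in effect. §5 ties §2, §3, and §4 together, but none of those is affected here; the remaining provisions continue in force under §5. §1, §2, §3, §4, and §5 remain in effect.

1, 2, 3, 4, 5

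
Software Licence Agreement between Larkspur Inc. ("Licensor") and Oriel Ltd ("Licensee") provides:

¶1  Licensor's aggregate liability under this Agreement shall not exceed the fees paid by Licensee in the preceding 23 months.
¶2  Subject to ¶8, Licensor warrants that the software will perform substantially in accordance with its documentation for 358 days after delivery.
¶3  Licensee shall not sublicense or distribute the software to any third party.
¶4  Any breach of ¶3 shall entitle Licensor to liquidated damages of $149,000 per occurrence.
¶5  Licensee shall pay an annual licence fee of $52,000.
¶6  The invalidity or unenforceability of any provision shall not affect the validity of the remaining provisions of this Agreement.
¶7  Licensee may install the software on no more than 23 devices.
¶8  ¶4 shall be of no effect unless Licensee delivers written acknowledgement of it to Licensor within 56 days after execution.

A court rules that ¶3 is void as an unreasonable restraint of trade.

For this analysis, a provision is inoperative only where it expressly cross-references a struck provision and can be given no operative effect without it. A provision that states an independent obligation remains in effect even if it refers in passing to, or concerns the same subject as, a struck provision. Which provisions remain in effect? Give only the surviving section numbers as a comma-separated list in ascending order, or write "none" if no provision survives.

¶3 is struck. The whole of ¶4 is the liquidated-damages amount, defined by reference to ¶3, so ¶4 cannot stand once ¶3 is removed. ¶8 merely fixes the acknowledgement condition for ¶4; with ¶4 gone it has nothing to operate on and falls away. ¶2 mentions ¶8 but its own obligation stands independently of ¶8, so ¶2 is not affected. ¶6 is a severability clause and preserves every provision that can still be given independent effect. That leaves ¶1, ¶2, ¶5, ¶6, and ¶7 in effect.

1, 2, 5, 6, 7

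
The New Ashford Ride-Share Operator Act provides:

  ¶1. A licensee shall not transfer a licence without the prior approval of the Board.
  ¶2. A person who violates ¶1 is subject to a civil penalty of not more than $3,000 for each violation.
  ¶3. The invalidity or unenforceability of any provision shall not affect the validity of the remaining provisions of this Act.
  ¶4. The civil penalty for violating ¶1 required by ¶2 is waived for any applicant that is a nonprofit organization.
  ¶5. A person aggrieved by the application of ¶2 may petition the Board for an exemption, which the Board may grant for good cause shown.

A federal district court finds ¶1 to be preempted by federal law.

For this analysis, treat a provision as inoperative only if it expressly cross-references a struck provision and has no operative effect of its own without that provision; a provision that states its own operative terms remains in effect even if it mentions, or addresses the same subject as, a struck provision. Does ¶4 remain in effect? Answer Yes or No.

No

¶1 is struck. ¶2 operates only by reference to ¶1, so it falls with ¶1. ¶4 does nothing except set the nonprofit waiver of the civil penalty for violating ¶1 by reference to ¶2; with ¶2 gone it has no independent effect and is inoperative. ¶5 operates only by reference to ¶2, so it falls with ¶2. Under the severability clause in ¶3, the remaining provisions continue in force. Only ¶3 remains in effect. ¶4 is among the inoperative provisions, so the answer is no.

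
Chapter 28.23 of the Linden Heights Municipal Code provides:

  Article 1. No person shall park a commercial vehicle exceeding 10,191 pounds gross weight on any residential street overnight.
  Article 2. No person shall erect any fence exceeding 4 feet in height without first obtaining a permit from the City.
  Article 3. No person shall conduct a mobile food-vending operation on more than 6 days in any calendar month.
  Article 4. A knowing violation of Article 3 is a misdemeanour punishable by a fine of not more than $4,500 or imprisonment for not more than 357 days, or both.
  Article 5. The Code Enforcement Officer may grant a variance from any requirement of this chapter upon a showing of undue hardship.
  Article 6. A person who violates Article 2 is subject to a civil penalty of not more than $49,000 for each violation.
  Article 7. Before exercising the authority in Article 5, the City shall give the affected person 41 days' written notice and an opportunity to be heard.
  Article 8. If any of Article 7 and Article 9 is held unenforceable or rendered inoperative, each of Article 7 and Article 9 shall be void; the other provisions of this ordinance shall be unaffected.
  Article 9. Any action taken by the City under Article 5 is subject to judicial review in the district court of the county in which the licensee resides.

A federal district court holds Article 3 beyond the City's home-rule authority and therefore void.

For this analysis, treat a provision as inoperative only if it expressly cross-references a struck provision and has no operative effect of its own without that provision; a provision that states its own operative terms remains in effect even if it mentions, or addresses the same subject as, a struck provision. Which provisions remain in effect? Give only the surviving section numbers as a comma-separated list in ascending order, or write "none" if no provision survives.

Article 3 is struck. The only function of Article 4 is the criminal penalty for violating Article 3, so it cannot stand once Article 3 is removed. Article 8 ties Article 7 and Article 9 together, but none of those is affected here; the remaining provisions continue in force under Article 8. The provisions still in force are Article 1, Article 2, Article 5, Article 6, Article 7, Article 8, and Article 9.

1, 2, 5, 6, 7, 8, 9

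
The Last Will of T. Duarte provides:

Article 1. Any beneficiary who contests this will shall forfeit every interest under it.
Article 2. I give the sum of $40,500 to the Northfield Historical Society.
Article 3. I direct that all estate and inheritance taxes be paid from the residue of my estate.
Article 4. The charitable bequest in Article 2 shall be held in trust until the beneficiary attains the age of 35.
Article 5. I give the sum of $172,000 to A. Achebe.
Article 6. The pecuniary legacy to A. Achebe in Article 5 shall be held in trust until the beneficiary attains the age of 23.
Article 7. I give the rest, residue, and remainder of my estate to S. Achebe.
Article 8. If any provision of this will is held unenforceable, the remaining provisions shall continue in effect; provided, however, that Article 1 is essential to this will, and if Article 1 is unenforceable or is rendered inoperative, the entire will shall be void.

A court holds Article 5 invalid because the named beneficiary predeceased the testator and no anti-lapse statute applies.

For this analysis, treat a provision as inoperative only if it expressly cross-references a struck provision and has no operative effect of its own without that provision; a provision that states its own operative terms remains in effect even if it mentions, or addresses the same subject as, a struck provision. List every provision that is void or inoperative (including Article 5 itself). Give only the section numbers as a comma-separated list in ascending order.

Article 5 is struck. Article 6 has no operative effect of its own apart from Article 5 and is therefore inoperative. Article 8 makes Article 1 an essential term, but Article 1 is unaffected, so the severability proviso in Article 8 preserves the remaining provisions. Article 1, Article 2, Article 3, Article 4, Article 7, and Article 8 remain in effect.

5, 6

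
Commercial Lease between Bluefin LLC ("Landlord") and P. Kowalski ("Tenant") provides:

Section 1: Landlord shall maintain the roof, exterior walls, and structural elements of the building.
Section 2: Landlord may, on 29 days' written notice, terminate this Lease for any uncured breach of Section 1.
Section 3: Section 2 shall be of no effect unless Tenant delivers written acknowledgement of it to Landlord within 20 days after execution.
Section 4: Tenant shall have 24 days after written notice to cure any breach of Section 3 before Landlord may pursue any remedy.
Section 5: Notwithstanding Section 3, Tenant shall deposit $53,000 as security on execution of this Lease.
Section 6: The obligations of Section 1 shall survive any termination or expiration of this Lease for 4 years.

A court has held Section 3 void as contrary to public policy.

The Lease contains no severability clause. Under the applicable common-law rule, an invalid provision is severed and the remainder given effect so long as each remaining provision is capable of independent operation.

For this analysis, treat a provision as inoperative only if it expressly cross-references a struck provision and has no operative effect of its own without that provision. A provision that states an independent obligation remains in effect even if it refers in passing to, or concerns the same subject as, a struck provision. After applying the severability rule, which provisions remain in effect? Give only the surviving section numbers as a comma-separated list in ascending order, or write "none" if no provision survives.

Section 3 is struck. Section 4 has no operative effect of its own apart from Section 3 and is therefore inoperative. Although Section 5 refers to Section 3, its operative terms do not depend on Section 3, so it remains in effect. Under the stated default rule, only provisions that cannot operate independently fall away; the rest are enforced. That leaves Section 1, Section 2, Section 5, and Section 6 in effect.

1, 2, 5, 6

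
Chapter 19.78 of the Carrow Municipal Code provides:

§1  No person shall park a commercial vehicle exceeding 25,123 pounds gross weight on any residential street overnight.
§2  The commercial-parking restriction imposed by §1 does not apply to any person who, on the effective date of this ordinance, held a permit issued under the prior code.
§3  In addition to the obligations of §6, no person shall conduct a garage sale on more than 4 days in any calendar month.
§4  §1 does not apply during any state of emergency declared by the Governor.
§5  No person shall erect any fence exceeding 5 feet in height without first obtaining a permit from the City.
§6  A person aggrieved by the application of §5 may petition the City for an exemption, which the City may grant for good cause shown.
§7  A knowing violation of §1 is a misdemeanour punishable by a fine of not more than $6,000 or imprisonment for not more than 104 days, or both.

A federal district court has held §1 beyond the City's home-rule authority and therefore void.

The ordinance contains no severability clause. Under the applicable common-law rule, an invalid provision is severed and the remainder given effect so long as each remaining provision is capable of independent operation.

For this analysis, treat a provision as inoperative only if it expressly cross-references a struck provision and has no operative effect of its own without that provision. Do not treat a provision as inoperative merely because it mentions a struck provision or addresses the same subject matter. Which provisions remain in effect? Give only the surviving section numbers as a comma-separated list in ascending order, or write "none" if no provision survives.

§1 is struck. §2 operates only by reference to §1, so it falls with §1. §4 has no operative effect of its own apart from §1 and is therefore inoperative. §7 has no operative effect of its own apart from §1 and is therefore inoperative. Under the stated default rule, only provisions that cannot operate independently fall away; the rest are enforced. The provisions still in force are §3, §5, and §6.

3, 5, 6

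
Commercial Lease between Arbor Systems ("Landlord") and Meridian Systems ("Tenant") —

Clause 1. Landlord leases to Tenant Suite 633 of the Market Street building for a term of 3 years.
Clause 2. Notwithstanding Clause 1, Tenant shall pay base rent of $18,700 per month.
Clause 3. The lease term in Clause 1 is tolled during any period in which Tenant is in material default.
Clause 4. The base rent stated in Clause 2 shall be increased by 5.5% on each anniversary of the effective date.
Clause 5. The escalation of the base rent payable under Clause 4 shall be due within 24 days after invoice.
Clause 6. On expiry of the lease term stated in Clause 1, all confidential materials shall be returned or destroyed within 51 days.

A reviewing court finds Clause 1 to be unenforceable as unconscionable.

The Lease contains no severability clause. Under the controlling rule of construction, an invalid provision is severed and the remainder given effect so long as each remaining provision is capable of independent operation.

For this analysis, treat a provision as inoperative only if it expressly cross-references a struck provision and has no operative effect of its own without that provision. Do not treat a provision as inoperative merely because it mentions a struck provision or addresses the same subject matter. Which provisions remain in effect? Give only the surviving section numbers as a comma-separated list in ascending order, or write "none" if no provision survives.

2, 4, 5

Clause 1 is struck. Clause 3 operates only by reference to Clause 1, so it falls with Clause 1. Clause 6 operates only by reference to Clause 1, so it falls with Clause 1. Although Clause 2 refers to Clause 1, its operative terms do not depend on Clause 1, so it remains in effect. Under the stated default rule, only provisions that cannot operate independently fall away; the rest are enforced. Clause 2, Clause 4, and Clause 5 remain in effect.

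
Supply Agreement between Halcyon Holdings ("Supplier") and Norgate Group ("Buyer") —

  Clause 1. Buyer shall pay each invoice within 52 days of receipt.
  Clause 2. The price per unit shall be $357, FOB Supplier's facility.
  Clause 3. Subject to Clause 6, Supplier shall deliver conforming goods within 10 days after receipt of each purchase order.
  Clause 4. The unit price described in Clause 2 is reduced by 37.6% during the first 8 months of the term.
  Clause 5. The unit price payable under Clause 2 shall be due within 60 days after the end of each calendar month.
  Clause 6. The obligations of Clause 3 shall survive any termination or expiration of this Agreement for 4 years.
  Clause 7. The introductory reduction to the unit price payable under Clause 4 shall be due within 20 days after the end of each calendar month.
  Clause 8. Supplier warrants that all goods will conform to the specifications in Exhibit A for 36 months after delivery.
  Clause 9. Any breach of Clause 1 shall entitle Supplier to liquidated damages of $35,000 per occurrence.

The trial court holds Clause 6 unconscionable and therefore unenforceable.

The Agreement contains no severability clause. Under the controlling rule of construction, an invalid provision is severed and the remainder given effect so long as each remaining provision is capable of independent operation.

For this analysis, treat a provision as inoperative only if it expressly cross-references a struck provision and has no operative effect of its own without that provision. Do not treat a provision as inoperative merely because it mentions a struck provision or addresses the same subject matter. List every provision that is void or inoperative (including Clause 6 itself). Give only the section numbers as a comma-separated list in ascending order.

Clause 6 is struck. Clause 3 mentions Clause 6 but its own obligation stands independently of Clause 6, so Clause 3 is not affected. Nothing else in the Agreement is defined by reference to Clause 6. Under the stated default rule, only provisions that cannot operate independently fall away; the rest are enforced. The provisions still in force are Clause 1, Clause 2, Clause 3, Clause 4, Clause 5, Clause 7, Clause 8, and Clause 9.

6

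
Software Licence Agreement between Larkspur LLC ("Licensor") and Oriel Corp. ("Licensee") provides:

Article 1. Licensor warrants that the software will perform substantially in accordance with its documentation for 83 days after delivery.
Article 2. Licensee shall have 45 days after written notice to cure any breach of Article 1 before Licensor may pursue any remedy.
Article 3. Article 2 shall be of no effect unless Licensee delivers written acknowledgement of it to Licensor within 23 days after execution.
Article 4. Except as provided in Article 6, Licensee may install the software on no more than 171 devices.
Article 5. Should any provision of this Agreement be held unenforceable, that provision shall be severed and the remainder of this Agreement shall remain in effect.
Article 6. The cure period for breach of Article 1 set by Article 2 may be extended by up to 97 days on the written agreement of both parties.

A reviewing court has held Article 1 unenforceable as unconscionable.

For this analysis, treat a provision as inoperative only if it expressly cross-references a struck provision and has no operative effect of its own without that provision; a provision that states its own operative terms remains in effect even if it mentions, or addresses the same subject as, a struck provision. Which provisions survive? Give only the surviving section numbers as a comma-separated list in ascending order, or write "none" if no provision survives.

4, 5

Article 1 is struck. Article 2 merely fixes the cure period for breach of Article 1; with Article 1 gone it has nothing to operate on and falls away. Article 3 operates only by reference to Article 2, so it falls with Article 2. The whole of Article 6 is the extension of the cure period for breach of Article 1, defined by reference to Article 2, so Article 6 cannot stand once Article 2 is removed. Article 4 mentions Article 6 but its own obligation stands independently of Article 6, so Article 4 is not affected. Under the severability clause in Article 5, the remaining provisions continue in force. That leaves Article 4 and Article 5 in effect.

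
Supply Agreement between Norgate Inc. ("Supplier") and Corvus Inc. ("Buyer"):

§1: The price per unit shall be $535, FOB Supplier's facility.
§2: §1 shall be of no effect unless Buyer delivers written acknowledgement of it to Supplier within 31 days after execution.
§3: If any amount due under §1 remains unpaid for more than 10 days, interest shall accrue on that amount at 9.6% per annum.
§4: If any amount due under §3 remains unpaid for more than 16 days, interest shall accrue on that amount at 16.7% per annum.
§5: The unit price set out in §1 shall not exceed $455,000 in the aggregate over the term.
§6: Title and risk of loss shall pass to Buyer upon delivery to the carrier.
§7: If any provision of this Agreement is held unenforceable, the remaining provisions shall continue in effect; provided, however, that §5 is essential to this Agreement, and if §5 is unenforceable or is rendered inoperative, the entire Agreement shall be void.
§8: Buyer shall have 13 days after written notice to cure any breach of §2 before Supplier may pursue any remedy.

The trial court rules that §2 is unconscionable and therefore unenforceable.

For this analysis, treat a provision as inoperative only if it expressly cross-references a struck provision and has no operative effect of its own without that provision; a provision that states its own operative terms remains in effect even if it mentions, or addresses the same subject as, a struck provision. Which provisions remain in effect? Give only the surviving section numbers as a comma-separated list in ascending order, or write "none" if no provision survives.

§2 is struck. §8 merely fixes the cure period for breach of §2; with §2 gone it has nothing to operate on and falls away. §7 makes §5 an essential term, but §5 is unaffected, so the severability proviso in §7 preserves the remaining provisions. That leaves §1, §3, §4, §5, §6, and §7 in effect.

1, 3, 4, 5, 6, 7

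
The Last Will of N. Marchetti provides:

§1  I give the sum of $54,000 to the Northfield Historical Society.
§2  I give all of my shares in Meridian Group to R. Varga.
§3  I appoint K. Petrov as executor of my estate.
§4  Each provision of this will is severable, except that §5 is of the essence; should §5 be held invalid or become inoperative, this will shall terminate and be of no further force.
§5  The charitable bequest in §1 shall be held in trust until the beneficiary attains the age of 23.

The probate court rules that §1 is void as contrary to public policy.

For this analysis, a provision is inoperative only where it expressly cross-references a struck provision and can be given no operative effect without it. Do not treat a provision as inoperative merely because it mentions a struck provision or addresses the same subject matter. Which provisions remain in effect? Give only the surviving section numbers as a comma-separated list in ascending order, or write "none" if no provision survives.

none

§1 is struck. §5 merely fixes the trust for §1; with §1 gone it has nothing to operate on and falls away. §4 makes §5 an essential term, and §5 has been rendered inoperative by the cascade; under §4, the entire will is therefore void. No provision of the will survives.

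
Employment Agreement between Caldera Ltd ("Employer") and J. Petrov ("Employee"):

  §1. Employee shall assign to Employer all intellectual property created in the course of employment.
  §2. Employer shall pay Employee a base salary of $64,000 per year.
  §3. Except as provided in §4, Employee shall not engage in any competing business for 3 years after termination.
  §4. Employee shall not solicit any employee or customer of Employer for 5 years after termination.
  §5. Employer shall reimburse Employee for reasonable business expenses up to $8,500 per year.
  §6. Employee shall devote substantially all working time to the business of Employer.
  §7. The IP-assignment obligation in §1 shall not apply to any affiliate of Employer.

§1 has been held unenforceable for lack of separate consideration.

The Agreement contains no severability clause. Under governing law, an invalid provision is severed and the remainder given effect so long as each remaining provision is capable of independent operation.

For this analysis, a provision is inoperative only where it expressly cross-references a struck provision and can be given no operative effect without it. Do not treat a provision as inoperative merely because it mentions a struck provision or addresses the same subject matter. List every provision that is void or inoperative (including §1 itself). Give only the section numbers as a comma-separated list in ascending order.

1, 7

§1 is struck. §7 operates only by reference to §1, so it falls with §1. With no severability clause, the stated default rule severs what cannot stand and enforces each remaining provision that can operate on its own. That leaves §2, §3, §4, §5, and §6 in effect.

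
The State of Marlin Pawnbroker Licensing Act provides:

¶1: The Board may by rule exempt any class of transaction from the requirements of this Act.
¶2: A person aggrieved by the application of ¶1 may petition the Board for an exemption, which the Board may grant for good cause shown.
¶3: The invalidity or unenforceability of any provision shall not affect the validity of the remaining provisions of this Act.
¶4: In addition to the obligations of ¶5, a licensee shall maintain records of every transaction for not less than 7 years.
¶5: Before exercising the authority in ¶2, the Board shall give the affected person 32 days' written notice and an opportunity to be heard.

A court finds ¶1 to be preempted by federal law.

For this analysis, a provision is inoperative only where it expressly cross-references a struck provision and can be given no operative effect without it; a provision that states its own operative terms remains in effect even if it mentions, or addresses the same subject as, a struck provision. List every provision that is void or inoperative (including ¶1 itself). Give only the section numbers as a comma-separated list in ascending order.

1, 2, 5

¶1 is struck. ¶2 operates only by reference to ¶1, so it falls with ¶1. ¶5 operates only by reference to ¶2, so it falls with ¶2. Although ¶4 refers to ¶5, its operative terms do not depend on ¶5, so it remains in effect. ¶3 is a severability clause and preserves every provision that can still be given independent effect. The provisions still in force are ¶3 and ¶4.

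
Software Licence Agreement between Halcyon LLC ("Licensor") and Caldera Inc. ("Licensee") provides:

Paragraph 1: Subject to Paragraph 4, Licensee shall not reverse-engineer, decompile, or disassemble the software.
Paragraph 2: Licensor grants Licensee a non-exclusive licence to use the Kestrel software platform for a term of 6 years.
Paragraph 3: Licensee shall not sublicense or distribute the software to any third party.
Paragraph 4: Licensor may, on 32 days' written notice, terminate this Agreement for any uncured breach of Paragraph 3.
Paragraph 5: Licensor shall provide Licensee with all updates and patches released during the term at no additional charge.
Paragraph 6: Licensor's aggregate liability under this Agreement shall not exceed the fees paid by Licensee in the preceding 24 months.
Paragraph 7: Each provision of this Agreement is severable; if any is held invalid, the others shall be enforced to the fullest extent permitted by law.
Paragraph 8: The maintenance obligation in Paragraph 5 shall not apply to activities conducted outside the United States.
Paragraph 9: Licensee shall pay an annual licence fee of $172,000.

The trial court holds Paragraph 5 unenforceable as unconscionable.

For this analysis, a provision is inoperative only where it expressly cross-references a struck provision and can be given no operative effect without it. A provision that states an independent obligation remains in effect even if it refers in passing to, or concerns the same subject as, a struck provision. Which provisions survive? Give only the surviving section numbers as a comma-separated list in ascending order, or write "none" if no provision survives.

1, 2, 3, 4, 6, 7, 9

Paragraph 5 is struck. Paragraph 8 does nothing except set the carve-out from the maintenance obligation by reference to Paragraph 5; with Paragraph 5 gone it has no independent effect and is inoperative. Paragraph 7 is a severability clause and preserves every provision that can still be given independent effect. The provisions still in force are Paragraph 1, Paragraph 2, Paragraph 3, Paragraph 4, Paragraph 6, Paragraph 7, and Paragraph 9.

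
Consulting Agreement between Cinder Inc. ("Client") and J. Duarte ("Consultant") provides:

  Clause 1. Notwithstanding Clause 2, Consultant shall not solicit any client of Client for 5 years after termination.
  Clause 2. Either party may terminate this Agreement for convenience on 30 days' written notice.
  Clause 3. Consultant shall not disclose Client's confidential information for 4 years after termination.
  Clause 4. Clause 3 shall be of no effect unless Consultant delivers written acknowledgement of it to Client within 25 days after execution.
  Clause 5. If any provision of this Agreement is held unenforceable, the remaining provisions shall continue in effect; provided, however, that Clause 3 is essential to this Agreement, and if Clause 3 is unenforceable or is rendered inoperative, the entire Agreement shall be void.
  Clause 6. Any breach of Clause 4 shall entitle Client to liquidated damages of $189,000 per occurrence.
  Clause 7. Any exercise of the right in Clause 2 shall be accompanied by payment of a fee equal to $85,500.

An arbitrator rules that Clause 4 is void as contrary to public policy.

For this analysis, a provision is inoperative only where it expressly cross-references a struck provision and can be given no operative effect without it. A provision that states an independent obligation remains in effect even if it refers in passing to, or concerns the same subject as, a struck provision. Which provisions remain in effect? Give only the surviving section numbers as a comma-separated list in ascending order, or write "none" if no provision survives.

Clause 4 is struck. Clause 6 does nothing except set the liquidated-damages amount by reference to Clause 4; with Clause 4 gone it has no independent effect and is inoperative. Clause 5 makes Clause 3 an essential term, but Clause 3 is unaffected, so the severability proviso in Clause 5 preserves the remaining provisions. That leaves Clause 1, Clause 2, Clause 3, Clause 5, and Clause 7 in effect.

1, 2, 3, 5, 7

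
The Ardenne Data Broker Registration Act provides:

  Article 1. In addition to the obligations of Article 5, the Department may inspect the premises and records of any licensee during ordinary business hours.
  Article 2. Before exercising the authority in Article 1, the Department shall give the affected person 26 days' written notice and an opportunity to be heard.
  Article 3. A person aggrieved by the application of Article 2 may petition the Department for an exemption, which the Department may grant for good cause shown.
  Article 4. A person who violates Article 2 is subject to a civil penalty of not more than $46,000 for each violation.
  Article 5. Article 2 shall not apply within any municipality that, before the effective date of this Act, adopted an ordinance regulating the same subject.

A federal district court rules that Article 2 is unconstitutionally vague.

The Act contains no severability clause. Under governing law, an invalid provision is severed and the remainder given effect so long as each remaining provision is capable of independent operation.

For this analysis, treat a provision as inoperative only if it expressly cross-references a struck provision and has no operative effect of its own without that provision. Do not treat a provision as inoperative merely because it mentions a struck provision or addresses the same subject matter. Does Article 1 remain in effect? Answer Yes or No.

Article 2 is struck. Article 3 operates only by reference to Article 2, so it falls with Article 2. Article 4 merely fixes the civil penalty for violating Article 2; with Article 2 gone it has nothing to operate on and falls away. Article 5 merely fixes the local-preemption carve-out from Article 2; with Article 2 gone it has nothing to operate on and falls away. Although Article 1 refers to Article 5, its operative terms do not depend on Article 5, so it remains in effect. With no severability clause, the stated default rule severs what cannot stand and enforces each remaining provision that can operate on its own. Only Article 1 remains in effect. Article 1 is among the surviving provisions, so the answer is yes.

Yes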